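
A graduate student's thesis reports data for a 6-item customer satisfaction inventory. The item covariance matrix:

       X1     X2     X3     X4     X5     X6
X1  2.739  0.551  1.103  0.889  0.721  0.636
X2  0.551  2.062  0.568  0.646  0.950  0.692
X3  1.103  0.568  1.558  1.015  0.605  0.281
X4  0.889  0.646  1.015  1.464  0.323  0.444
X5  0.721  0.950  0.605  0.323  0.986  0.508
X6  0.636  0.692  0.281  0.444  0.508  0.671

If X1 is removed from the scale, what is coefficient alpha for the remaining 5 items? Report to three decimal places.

Remaining items: X2, X3, X4, X5, X6 (k = 5).
ΣVar(i) = 2.062 + 1.558 + 1.464 + 0.986 + 0.671 = 6.741
total variance = 6.741 + 2 × 6.032 = 18.805
α (item deleted) = (5/4)·(1 − 6.741/18.805) = 0.802

coefficient alpha = 0.802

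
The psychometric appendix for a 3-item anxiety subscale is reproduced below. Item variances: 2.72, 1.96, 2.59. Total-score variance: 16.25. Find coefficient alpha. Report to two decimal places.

α = 0.83

Σσ²ᵢ = 2.72 + 1.96 + 2.59 = 7.27
α = (k/(k−1))·(1 − Σσ²ᵢ/σ²_T) = (3/2)·(1 − 7.27/16.25) = 0.83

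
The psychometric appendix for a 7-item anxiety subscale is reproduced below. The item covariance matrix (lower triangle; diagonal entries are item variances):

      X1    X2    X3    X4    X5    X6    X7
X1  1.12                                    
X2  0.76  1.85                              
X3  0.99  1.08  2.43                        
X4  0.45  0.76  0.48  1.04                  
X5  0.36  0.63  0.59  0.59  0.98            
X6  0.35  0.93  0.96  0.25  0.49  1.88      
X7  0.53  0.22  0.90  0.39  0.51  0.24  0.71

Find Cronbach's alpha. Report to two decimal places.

sum of item variances = 1.12 + 1.85 + 2.43 + 1.04 + 0.98 + 1.88 + 0.71 = 10.01
Sum of off-diagonal covariances = 12.46
σ²_total = 10.01 + 2 × 12.46 = 34.93
α = (k/(k−1))·(1 − sum of item variances/σ²_total) = (7/6)·(1 − 10.01/34.93) = 0.83

Cronbach's alpha = 0.83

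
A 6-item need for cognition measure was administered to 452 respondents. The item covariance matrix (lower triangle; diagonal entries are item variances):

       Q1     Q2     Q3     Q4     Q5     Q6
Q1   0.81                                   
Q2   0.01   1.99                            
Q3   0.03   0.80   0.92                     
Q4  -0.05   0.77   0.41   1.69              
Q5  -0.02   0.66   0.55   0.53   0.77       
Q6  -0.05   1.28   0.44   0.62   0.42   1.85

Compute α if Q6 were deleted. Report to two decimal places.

Remaining items: Q1, Q2, Q3, Q4, Q5 (k = 5).
sum of item variances = 0.81 + 1.99 + 0.92 + 1.69 + 0.77 = 6.18
σ²_total = 6.18 + 2 × 3.69 = 13.56
α (item deleted) = (5/4)·(1 − 6.18/13.56) = 0.68

α = 0.68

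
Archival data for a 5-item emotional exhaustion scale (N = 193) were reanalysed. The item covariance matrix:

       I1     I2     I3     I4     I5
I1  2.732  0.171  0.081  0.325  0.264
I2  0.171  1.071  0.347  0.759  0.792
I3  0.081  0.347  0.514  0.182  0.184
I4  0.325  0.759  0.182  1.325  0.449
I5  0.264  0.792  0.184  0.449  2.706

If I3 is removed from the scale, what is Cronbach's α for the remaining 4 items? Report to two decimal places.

Remaining items: I1, I2, I4, I5 (k = 4).
sum of item variances = 2.732 + 1.071 + 1.325 + 2.706 = 7.834
total variance = 7.834 + 2 × 2.760 = 13.354
α (item deleted) = (4/3)·(1 − 7.834/13.354) = 0.55

α = 0.55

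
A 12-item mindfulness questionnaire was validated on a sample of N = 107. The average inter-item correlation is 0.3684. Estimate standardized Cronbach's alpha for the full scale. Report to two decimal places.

α = 0.87

Standardized α = k·r̄ / (1 + (k−1)·r̄) = 12 × 0.3684 / (1 + 11 × 0.3684)
  = 4.4208 / 5.0524 = 0.87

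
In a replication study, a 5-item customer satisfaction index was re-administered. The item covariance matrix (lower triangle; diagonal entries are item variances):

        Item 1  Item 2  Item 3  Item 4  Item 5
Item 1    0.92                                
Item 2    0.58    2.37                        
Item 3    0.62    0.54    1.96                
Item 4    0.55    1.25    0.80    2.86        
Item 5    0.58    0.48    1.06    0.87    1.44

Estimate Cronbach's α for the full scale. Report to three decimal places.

α = 0.757

sum of item variances = 0.92 + 2.37 + 1.96 + 2.86 + 1.44 = 9.55
Σ_{i<j} σ_ij = 7.33
Var(T) = 9.55 + 2 × 7.33 = 24.21
α = (k/(k−1))·(1 − sum of item variances/Var(T)) = (5/4)·(1 − 9.55/24.21) = 0.757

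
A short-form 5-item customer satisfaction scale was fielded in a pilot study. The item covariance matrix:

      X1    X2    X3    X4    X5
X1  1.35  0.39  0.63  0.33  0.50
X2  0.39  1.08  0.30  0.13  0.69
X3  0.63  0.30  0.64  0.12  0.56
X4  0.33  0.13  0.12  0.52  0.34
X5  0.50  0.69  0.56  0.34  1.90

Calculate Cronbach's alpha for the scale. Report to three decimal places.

Σσ²ᵢ = 1.35 + 1.08 + 0.64 + 0.52 + 1.90 = 5.49
Sum of off-diagonal covariances = 3.99
Var(T) = 5.49 + 2 × 3.99 = 13.47
α = (k/(k−1))·(1 − Σσ²ᵢ/Var(T)) = (5/4)·(1 − 5.49/13.47) = 0.741

α = 0.741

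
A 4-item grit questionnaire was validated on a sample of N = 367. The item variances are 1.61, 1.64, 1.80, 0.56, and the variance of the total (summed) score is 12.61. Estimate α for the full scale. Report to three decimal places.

ΣVar(i) = 1.61 + 1.64 + 1.80 + 0.56 = 5.61
α = (k/(k−1))·(1 − ΣVar(i)/σ²_total) = (4/3)·(1 − 5.61/12.61) = 0.740

α = 0.740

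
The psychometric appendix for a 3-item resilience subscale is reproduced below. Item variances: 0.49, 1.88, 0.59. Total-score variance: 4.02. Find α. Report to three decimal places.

Σσ²ᵢ = 0.49 + 1.88 + 0.59 = 2.96
α = (k/(k−1))·(1 − Σσ²ᵢ/total variance) = (3/2)·(1 − 2.96/4.02) = 0.396

α = 0.396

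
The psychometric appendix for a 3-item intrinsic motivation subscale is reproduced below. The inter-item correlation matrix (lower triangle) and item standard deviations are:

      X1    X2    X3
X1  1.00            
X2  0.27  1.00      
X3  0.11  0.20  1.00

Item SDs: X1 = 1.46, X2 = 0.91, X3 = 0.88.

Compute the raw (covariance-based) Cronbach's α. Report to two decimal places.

Cronbach's α = 0.39

Σσ²ᵢ = 1.46² + 0.91² + 0.88² = 3.7341
Covariances σ_ij = r_ij · s_i · s_j:
  σ(X1,X2) = 0.27 × 1.46 × 0.91 = 0.3587
  σ(X1,X3) = 0.11 × 1.46 × 0.88 = 0.1413
  σ(X2,X3) = 0.20 × 0.91 × 0.88 = 0.1602
σ²_T = Σσ²ᵢ + 2·Σσ_ij = 3.7341 + 2 × 0.6602 = 5.0545
α = (3/2)·(1 − 3.7341/5.0545) = 0.39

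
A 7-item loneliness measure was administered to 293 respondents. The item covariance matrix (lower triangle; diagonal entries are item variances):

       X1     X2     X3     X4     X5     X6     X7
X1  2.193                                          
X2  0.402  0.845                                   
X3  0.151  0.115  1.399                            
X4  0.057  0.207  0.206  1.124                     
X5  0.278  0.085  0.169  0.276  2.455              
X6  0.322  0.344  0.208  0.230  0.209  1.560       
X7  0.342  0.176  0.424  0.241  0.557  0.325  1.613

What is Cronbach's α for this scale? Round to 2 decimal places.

Σσ²ᵢ = 2.193 + 0.845 + 1.399 + 1.124 + 2.455 + 1.560 + 1.613 = 11.189
Sum of off-diagonal covariances = 5.324
σ²_total = 11.189 + 2 × 5.324 = 21.837
α = (k/(k−1))·(1 − Σσ²ᵢ/σ²_total) = (7/6)·(1 − 11.189/21.837) = 0.57

α = 0.57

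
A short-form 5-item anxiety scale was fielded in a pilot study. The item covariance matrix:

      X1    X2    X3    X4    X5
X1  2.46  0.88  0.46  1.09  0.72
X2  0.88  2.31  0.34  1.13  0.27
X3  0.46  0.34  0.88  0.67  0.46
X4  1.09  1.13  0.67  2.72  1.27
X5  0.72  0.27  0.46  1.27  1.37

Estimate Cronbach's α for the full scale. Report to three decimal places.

Σσ²ᵢ = 2.46 + 2.31 + 0.88 + 2.72 + 1.37 = 9.74
Sum of the distinct covariances = 7.29
σ²_total = 9.74 + 2 × 7.29 = 24.32
α = (k/(k−1))·(1 − Σσ²ᵢ/σ²_total) = (5/4)·(1 − 9.74/24.32) = 0.749

α = 0.749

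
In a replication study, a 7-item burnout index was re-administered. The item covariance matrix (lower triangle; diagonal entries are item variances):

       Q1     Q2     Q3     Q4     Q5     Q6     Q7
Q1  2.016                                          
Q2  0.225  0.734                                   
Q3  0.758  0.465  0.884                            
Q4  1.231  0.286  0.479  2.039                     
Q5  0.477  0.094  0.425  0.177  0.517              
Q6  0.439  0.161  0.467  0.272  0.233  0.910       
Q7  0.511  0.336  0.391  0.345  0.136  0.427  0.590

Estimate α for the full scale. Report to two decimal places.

α = 0.80

sum of item variances = 2.016 + 0.734 + 0.884 + 2.039 + 0.517 + 0.910 + 0.590 = 7.690
Sum of the distinct covariances = 8.335
σ²_T = 7.690 + 2 × 8.335 = 24.360
α = (k/(k−1))·(1 − sum of item variances/σ²_T) = (7/6)·(1 − 7.690/24.360) = 0.80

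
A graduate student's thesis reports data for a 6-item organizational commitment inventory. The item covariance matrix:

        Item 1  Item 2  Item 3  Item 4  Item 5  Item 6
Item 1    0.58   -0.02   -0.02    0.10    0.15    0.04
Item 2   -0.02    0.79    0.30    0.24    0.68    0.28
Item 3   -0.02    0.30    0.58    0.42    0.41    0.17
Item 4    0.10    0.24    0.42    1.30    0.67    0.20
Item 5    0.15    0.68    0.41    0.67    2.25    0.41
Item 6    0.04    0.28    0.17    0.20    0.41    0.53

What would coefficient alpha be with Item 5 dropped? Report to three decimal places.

α = 0.594

Remaining items: Item 1, Item 2, Item 3, Item 4, Item 6 (k = 5).
sum of item variances = 0.58 + 0.79 + 0.58 + 1.30 + 0.53 = 3.78
σ²_total = 3.78 + 2 × 1.71 = 7.20
α (item deleted) = (5/4)·(1 − 3.78/7.20) = 0.594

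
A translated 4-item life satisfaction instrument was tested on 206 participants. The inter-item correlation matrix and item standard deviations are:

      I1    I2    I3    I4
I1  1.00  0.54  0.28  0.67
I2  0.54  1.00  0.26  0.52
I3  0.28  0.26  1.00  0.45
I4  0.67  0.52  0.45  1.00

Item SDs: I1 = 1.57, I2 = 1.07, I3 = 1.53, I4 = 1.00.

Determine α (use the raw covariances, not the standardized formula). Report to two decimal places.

α = 0.74

Σσ²ᵢ = 1.57² + 1.07² + 1.53² + 1.00² = 6.9507
Covariances σ_ij = r_ij · s_i · s_j:
  σ(I1,I2) = 0.54 × 1.57 × 1.07 = 0.9071
  σ(I1,I3) = 0.28 × 1.57 × 1.53 = 0.6726
  σ(I1,I4) = 0.67 × 1.57 × 1.00 = 1.0519
  σ(I2,I3) = 0.26 × 1.07 × 1.53 = 0.4256
  σ(I2,I4) = 0.52 × 1.07 × 1.00 = 0.5564
  σ(I3,I4) = 0.45 × 1.53 × 1.00 = 0.6885
σ²_T = Σσ²ᵢ + 2·Σσ_ij = 6.9507 + 2 × 4.3021 = 15.5549
α = (4/3)·(1 − 6.9507/15.5549) = 0.74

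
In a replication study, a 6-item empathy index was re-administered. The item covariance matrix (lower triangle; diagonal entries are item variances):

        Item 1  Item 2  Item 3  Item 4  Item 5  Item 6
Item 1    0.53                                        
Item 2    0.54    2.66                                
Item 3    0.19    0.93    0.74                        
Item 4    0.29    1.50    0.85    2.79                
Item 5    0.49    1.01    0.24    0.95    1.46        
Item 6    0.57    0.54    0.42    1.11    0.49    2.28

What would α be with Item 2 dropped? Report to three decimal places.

α = 0.737

Remaining items: Item 1, Item 3, Item 4, Item 5, Item 6 (k = 5).
Σσᵢ² = 0.53 + 0.74 + 2.79 + 1.46 + 2.28 = 7.80
σ²_total = 7.80 + 2 × 5.60 = 19.00
α (item deleted) = (5/4)·(1 − 7.80/19.00) = 0.737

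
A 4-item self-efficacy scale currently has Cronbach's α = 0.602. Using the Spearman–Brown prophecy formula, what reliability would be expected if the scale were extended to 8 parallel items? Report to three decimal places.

predicted reliability = 0.752

Length factor m = 8/4 = 2.0000
α' = m·α / (1 + (m−1)·α)
   = 8/4 × 0.602 / (1 + (8/4 − 1) × 0.602)
   = 1.2040 / 1.6020 = 0.752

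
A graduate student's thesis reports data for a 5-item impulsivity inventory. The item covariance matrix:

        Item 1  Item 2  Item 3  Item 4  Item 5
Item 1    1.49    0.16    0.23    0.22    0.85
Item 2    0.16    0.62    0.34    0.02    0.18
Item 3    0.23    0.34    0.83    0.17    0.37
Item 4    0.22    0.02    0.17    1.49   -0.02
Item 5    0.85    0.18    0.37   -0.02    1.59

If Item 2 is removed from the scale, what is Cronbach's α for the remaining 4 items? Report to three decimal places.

Remaining items: Item 1, Item 3, Item 4, Item 5 (k = 4).
ΣVar(i) = 1.49 + 0.83 + 1.49 + 1.59 = 5.40
σ²_T = 5.40 + 2 × 1.82 = 9.04
α (item deleted) = (4/3)·(1 − 5.40/9.04) = 0.537

α = 0.537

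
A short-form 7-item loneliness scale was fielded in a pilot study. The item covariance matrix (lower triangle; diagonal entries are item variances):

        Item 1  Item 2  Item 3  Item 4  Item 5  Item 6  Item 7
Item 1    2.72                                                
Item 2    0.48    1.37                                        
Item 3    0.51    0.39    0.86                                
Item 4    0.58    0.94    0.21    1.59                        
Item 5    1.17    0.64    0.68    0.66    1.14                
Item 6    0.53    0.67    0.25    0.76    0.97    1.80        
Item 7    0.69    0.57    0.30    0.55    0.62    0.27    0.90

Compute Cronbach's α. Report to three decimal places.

Cronbach's α = 0.823

Σσ²ᵢ = 2.72 + 1.37 + 0.86 + 1.59 + 1.14 + 1.80 + 0.90 = 10.38
Sum of off-diagonal covariances = 12.44
Var(T) = 10.38 + 2 × 12.44 = 35.26
α = (k/(k−1))·(1 − Σσ²ᵢ/Var(T)) = (7/6)·(1 − 10.38/35.26) = 0.823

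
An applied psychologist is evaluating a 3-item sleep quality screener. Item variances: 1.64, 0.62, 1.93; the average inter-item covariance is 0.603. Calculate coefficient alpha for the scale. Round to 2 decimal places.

α = 0.70

ΣVar(i) = 1.64 + 0.62 + 1.93 = 4.19
Sum of the 3 distinct covariances = 3 × 0.603 = 1.809
total variance = ΣVar(i) + 2·Σcov = 4.19 + 2 × 1.809 = 7.808
α = (3/2)·(1 − 4.19/7.808) = 0.70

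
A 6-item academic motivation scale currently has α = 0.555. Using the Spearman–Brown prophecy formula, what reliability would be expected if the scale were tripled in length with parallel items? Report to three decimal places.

predicted reliability = 0.789

Length factor m = 3
α' = m·α / (1 + (m−1)·α)
   = 3 × 0.555 / (1 + (3 − 1) × 0.555)
   = 1.6650 / 2.1100 = 0.789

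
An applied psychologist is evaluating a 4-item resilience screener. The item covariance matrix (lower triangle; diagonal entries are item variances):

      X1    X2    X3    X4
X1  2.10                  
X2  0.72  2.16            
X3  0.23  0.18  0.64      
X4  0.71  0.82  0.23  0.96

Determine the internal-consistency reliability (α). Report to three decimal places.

α = 0.662

sum of item variances = 2.10 + 2.16 + 0.64 + 0.96 = 5.86
Sum of the distinct covariances = 2.89
Var(T) = 5.86 + 2 × 2.89 = 11.64
α = (k/(k−1))·(1 − sum of item variances/Var(T)) = (4/3)·(1 − 5.86/11.64) = 0.662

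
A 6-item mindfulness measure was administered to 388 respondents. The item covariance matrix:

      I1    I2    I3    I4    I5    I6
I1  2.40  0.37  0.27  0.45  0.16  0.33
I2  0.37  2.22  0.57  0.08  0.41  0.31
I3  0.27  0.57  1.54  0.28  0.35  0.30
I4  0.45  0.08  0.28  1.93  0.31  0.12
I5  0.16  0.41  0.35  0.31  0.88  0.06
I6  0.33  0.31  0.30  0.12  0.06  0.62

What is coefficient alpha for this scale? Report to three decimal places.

coefficient alpha = 0.572

Σσ²ᵢ = 2.40 + 2.22 + 1.54 + 1.93 + 0.88 + 0.62 = 9.59
Σ_{i<j} σ_ij = 4.37
σ²_total = 9.59 + 2 × 4.37 = 18.33
α = (k/(k−1))·(1 − Σσ²ᵢ/σ²_total) = (6/5)·(1 − 9.59/18.33) = 0.572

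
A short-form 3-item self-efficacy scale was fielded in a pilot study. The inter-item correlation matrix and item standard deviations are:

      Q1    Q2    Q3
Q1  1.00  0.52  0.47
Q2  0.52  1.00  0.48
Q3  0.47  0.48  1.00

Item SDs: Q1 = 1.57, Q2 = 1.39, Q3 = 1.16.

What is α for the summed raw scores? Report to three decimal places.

α = 0.736

Σσ²ᵢ = 1.57² + 1.39² + 1.16² = 5.7426
Covariances σ_ij = r_ij · s_i · s_j:
  σ(Q1,Q2) = 0.52 × 1.57 × 1.39 = 1.1348
  σ(Q1,Q3) = 0.47 × 1.57 × 1.16 = 0.8560
  σ(Q2,Q3) = 0.48 × 1.39 × 1.16 = 0.7740
σ²_T = Σσ²ᵢ + 2·Σσ_ij = 5.7426 + 2 × 2.7648 = 11.2722
α = (3/2)·(1 − 5.7426/11.2722) = 0.736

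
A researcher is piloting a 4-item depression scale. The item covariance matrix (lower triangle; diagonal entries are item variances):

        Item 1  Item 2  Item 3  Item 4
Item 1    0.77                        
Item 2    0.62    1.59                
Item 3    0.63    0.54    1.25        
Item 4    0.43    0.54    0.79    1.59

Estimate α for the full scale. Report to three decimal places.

α = 0.770

Σσᵢ² = 0.77 + 1.59 + 1.25 + 1.59 = 5.20
Σ_{i<j} σ_ij = 3.55
σ²_total = 5.20 + 2 × 3.55 = 12.30
α = (k/(k−1))·(1 − Σσᵢ²/σ²_total) = (4/3)·(1 − 5.20/12.30) = 0.770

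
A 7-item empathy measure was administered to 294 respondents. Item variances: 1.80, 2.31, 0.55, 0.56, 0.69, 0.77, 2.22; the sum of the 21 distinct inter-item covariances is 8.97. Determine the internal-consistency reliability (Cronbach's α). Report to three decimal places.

sum of item variances = 1.80 + 2.31 + 0.55 + 0.56 + 0.69 + 0.77 + 2.22 = 8.90
Sum of distinct covariances = 8.97
total variance = sum of item variances + 2·Σcov = 8.90 + 2 × 8.97 = 26.84
α = (7/6)·(1 − 8.90/26.84) = 0.780

Cronbach's α = 0.780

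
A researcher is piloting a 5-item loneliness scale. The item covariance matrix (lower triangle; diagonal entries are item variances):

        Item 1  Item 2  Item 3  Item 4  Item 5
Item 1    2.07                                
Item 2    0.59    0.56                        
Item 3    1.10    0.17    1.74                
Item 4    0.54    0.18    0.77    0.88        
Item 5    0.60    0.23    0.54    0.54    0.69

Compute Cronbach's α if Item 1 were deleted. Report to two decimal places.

α = 0.74

Remaining items: Item 2, Item 3, Item 4, Item 5 (k = 4).
ΣVar(i) = 0.56 + 1.74 + 0.88 + 0.69 = 3.87
Var(T) = 3.87 + 2 × 2.43 = 8.73
α (item deleted) = (4/3)·(1 − 3.87/8.73) = 0.74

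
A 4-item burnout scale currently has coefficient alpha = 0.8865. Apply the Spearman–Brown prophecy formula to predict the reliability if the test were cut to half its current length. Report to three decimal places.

Length factor m = 1/2
α' = m·α / (1 − (1−m)·α)
   = 1/2 × 0.8865 / (1 − (1 − 1/2) × 0.8865)
   = 0.4432 / 0.5568 = 0.796

predicted reliability = 0.796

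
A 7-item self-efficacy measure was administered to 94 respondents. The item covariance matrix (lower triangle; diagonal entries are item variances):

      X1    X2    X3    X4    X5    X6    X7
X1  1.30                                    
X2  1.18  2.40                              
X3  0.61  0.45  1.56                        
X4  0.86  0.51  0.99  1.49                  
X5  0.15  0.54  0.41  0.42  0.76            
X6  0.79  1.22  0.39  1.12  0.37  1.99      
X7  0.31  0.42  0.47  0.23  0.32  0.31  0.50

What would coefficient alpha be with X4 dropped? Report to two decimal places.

Remaining items: X1, X2, X3, X5, X6, X7 (k = 6).
ΣVar(i) = 1.30 + 2.40 + 1.56 + 0.76 + 1.99 + 0.50 = 8.51
σ²_total = 8.51 + 2 × 7.94 = 24.39
α (item deleted) = (6/5)·(1 − 8.51/24.39) = 0.78

α = 0.78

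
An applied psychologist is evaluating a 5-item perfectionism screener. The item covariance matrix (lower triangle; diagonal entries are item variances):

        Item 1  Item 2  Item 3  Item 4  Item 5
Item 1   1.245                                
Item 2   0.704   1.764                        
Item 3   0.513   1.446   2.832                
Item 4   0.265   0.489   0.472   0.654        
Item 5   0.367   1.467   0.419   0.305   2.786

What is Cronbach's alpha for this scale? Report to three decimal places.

α = 0.727

ΣVar(i) = 1.245 + 1.764 + 2.832 + 0.654 + 2.786 = 9.281
Sum of off-diagonal covariances = 6.447
Var(T) = 9.281 + 2 × 6.447 = 22.175
α = (k/(k−1))·(1 − ΣVar(i)/Var(T)) = (5/4)·(1 − 9.281/22.175) = 0.727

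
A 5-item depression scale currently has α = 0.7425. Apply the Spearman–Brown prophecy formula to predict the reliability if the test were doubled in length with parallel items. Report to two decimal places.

Length factor m = 2
α' = m·α / (1 + (m−1)·α)
   = 2 × 0.7425 / (1 + (2 − 1) × 0.7425)
   = 1.4850 / 1.7425 = 0.85

predicted reliability = 0.85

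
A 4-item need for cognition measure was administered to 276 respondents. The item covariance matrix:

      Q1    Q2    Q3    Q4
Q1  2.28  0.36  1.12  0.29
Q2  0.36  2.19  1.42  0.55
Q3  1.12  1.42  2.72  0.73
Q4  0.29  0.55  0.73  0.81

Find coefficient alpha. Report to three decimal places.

Σσ²ᵢ = 2.28 + 2.19 + 2.72 + 0.81 = 8.00
Sum of off-diagonal covariances = 4.47
σ²_total = 8.00 + 2 × 4.47 = 16.94
α = (k/(k−1))·(1 − Σσ²ᵢ/σ²_total) = (4/3)·(1 − 8.00/16.94) = 0.704

coefficient alpha = 0.704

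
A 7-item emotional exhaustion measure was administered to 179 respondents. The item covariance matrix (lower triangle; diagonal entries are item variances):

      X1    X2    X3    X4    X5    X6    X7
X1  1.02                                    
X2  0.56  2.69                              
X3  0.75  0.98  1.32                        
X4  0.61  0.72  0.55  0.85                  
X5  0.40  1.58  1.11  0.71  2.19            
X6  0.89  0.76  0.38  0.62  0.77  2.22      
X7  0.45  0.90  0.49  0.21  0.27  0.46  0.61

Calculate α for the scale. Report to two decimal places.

α = 0.84

ΣVar(i) = 1.02 + 2.69 + 1.32 + 0.85 + 2.19 + 2.22 + 0.61 = 10.90
Σ_{i<j} σ_ij = 14.17
total variance = 10.90 + 2 × 14.17 = 39.24
α = (k/(k−1))·(1 − ΣVar(i)/total variance) = (7/6)·(1 − 10.90/39.24) = 0.84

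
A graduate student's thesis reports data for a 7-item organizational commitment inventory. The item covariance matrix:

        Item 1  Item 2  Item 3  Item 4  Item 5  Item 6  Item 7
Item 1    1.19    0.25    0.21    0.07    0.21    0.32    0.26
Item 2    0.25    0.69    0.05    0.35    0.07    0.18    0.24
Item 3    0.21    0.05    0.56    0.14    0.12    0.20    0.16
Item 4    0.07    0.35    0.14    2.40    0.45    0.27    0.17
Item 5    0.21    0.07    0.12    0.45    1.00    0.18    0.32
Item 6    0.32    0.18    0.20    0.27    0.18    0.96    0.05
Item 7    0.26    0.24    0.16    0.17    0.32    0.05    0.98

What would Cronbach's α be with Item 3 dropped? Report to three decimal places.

Cronbach's α = 0.581

Remaining items: Item 1, Item 2, Item 4, Item 5, Item 6, Item 7 (k = 6).
Σσᵢ² = 1.19 + 0.69 + 2.40 + 1.00 + 0.96 + 0.98 = 7.22
σ²_total = 7.22 + 2 × 3.39 = 14.00
α (item deleted) = (6/5)·(1 − 7.22/14.00) = 0.581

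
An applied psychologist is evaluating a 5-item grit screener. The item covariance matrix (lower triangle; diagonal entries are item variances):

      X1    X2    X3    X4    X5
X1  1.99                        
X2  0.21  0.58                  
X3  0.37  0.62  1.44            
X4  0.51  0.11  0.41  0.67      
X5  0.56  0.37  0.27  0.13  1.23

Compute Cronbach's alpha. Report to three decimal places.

Σσ²ᵢ = 1.99 + 0.58 + 1.44 + 0.67 + 1.23 = 5.91
Sum of the distinct covariances = 3.56
Var(T) = 5.91 + 2 × 3.56 = 13.03
α = (k/(k−1))·(1 − Σσ²ᵢ/Var(T)) = (5/4)·(1 − 5.91/13.03) = 0.683

Cronbach's alpha = 0.683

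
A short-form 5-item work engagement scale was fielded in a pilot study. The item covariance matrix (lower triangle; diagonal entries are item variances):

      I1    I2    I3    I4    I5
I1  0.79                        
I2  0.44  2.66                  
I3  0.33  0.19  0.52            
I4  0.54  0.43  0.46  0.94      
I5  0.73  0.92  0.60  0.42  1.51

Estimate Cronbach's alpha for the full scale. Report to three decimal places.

Cronbach's alpha = 0.765

Σσᵢ² = 0.79 + 2.66 + 0.52 + 0.94 + 1.51 = 6.42
Σ_{i<j} σ_ij = 5.06
σ²_total = 6.42 + 2 × 5.06 = 16.54
α = (k/(k−1))·(1 − Σσᵢ²/σ²_total) = (5/4)·(1 − 6.42/16.54) = 0.765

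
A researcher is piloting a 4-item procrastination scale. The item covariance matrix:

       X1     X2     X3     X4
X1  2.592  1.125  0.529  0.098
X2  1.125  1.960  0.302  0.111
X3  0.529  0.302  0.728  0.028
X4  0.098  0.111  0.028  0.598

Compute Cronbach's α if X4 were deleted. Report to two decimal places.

Remaining items: X1, X2, X3 (k = 3).
ΣVar(i) = 2.592 + 1.960 + 0.728 = 5.280
σ²_T = 5.280 + 2 × 1.956 = 9.192
α (item deleted) = (3/2)·(1 − 5.280/9.192) = 0.64

α = 0.64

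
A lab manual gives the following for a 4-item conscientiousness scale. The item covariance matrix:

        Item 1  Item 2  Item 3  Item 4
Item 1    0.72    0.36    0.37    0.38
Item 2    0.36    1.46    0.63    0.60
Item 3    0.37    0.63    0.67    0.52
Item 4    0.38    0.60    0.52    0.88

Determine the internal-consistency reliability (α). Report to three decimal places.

Σσᵢ² = 0.72 + 1.46 + 0.67 + 0.88 = 3.73
Sum of the distinct covariances = 2.86
total variance = 3.73 + 2 × 2.86 = 9.45
α = (k/(k−1))·(1 − Σσᵢ²/total variance) = (4/3)·(1 − 3.73/9.45) = 0.807

α = 0.807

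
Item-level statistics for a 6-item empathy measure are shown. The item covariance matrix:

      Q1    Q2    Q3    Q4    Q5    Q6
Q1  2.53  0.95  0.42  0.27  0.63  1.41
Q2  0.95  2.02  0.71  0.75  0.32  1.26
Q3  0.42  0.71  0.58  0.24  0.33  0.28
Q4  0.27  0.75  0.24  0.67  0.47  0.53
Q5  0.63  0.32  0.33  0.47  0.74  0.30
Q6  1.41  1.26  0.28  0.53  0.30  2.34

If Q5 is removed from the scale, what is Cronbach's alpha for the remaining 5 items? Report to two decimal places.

α = 0.78

Remaining items: Q1, Q2, Q3, Q4, Q6 (k = 5).
sum of item variances = 2.53 + 2.02 + 0.58 + 0.67 + 2.34 = 8.14
total variance = 8.14 + 2 × 6.82 = 21.78
α (item deleted) = (5/4)·(1 − 8.14/21.78) = 0.78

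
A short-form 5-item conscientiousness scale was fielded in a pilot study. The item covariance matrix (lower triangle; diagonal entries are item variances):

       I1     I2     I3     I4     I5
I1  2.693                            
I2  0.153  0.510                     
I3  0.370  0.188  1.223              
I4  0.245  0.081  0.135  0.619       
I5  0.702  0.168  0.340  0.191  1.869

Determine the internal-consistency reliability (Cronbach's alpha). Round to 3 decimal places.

α = 0.533

ΣVar(i) = 2.693 + 0.510 + 1.223 + 0.619 + 1.869 = 6.914
Sum of the distinct covariances = 2.573
total variance = 6.914 + 2 × 2.573 = 12.060
α = (k/(k−1))·(1 − ΣVar(i)/total variance) = (5/4)·(1 − 6.914/12.060) = 0.533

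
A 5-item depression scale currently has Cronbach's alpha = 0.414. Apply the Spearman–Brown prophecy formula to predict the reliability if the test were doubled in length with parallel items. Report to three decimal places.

predicted reliability = 0.586

Length factor m = 2
α' = m·α / (1 + (m−1)·α)
   = 2 × 0.414 / (1 + (2 − 1) × 0.414)
   = 0.8280 / 1.4140 = 0.586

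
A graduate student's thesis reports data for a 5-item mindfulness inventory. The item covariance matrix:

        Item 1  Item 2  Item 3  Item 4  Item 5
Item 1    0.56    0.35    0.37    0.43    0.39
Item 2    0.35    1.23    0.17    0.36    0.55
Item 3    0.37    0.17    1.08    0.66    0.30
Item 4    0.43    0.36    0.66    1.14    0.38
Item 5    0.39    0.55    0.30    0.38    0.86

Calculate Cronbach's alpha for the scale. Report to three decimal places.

sum of item variances = 0.56 + 1.23 + 1.08 + 1.14 + 0.86 = 4.87
Σ_{i<j} σ_ij = 3.96
σ²_total = 4.87 + 2 × 3.96 = 12.79
α = (k/(k−1))·(1 − sum of item variances/σ²_total) = (5/4)·(1 − 4.87/12.79) = 0.774

α = 0.774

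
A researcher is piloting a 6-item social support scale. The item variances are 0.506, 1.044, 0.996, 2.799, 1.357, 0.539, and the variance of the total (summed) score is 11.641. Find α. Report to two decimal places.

α = 0.45

Σσ²ᵢ = 0.506 + 1.044 + 0.996 + 2.799 + 1.357 + 0.539 = 7.241
α = (k/(k−1))·(1 − Σσ²ᵢ/σ²_T) = (6/5)·(1 − 7.241/11.641) = 0.45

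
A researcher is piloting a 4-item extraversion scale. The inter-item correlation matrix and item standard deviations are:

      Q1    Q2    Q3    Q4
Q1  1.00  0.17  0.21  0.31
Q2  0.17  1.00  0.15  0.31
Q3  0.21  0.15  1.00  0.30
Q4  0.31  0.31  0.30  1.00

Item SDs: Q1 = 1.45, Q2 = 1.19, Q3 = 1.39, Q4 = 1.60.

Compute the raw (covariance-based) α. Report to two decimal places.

α = 0.56

Σσ²ᵢ = 1.45² + 1.19² + 1.39² + 1.60² = 8.0107
Covariances σ_ij = r_ij · s_i · s_j:
  σ(Q1,Q2) = 0.17 × 1.45 × 1.19 = 0.2933
  σ(Q1,Q3) = 0.21 × 1.45 × 1.39 = 0.4233
  σ(Q1,Q4) = 0.31 × 1.45 × 1.60 = 0.7192
  σ(Q2,Q3) = 0.15 × 1.19 × 1.39 = 0.2481
  σ(Q2,Q4) = 0.31 × 1.19 × 1.60 = 0.5902
  σ(Q3,Q4) = 0.30 × 1.39 × 1.60 = 0.6672
σ²_T = Σσ²ᵢ + 2·Σσ_ij = 8.0107 + 2 × 2.9413 = 13.8933
α = (4/3)·(1 − 8.0107/13.8933) = 0.56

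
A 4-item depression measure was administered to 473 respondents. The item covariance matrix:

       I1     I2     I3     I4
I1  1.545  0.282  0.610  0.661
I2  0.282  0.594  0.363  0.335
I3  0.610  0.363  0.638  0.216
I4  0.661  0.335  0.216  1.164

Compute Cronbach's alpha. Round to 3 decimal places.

α = 0.741

sum of item variances = 1.545 + 0.594 + 0.638 + 1.164 = 3.941
Σ_{i<j} σ_ij = 2.467
total variance = 3.941 + 2 × 2.467 = 8.875
α = (k/(k−1))·(1 − sum of item variances/total variance) = (4/3)·(1 − 3.941/8.875) = 0.741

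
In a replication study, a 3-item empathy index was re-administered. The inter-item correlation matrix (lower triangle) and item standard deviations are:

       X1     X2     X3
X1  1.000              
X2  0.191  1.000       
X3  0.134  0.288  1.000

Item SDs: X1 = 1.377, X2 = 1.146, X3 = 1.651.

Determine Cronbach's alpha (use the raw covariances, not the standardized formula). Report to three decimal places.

Σσ²ᵢ = 1.377² + 1.146² + 1.651² = 5.9352
Covariances σ_ij = r_ij · s_i · s_j:
  σ(X1,X2) = 0.191 × 1.377 × 1.146 = 0.3014
  σ(X1,X3) = 0.134 × 1.377 × 1.651 = 0.3046
  σ(X2,X3) = 0.288 × 1.146 × 1.651 = 0.5449
σ²_T = Σσ²ᵢ + 2·Σσ_ij = 5.9352 + 2 × 1.1509 = 8.2370
α = (3/2)·(1 − 5.9352/8.2370) = 0.419

Cronbach's alpha = 0.419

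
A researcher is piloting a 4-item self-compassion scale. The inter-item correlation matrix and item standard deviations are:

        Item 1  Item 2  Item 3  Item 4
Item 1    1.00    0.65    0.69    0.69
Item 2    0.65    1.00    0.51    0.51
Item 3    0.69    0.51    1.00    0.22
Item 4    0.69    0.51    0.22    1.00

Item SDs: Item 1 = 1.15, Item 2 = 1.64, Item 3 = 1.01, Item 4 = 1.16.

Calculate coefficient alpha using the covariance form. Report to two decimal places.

coefficient alpha = 0.82

Σσ²ᵢ = 1.15² + 1.64² + 1.01² + 1.16² = 6.3778
Covariances σ_ij = r_ij · s_i · s_j:
  σ(Item 1,Item 2) = 0.65 × 1.15 × 1.64 = 1.2259
  σ(Item 1,Item 3) = 0.69 × 1.15 × 1.01 = 0.8014
  σ(Item 1,Item 4) = 0.69 × 1.15 × 1.16 = 0.9205
  σ(Item 2,Item 3) = 0.51 × 1.64 × 1.01 = 0.8448
  σ(Item 2,Item 4) = 0.51 × 1.64 × 1.16 = 0.9702
  σ(Item 3,Item 4) = 0.22 × 1.01 × 1.16 = 0.2578
σ²_T = Σσ²ᵢ + 2·Σσ_ij = 6.3778 + 2 × 5.0206 = 16.4190
α = (4/3)·(1 − 6.3778/16.4190) = 0.82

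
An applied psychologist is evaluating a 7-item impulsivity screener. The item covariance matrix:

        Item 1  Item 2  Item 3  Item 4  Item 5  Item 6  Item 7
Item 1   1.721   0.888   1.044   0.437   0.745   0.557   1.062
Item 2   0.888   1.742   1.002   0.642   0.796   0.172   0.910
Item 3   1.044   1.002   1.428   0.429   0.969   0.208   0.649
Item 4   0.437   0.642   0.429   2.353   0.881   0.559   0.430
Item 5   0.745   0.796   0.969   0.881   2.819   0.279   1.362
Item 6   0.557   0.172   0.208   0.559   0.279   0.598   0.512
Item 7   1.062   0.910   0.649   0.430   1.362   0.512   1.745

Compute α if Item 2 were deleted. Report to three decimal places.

α = 0.786

Remaining items: Item 1, Item 3, Item 4, Item 5, Item 6, Item 7 (k = 6).
Σσᵢ² = 1.721 + 1.428 + 2.353 + 2.819 + 0.598 + 1.745 = 10.664
σ²_T = 10.664 + 2 × 10.123 = 30.910
α (item deleted) = (6/5)·(1 − 10.664/30.910) = 0.786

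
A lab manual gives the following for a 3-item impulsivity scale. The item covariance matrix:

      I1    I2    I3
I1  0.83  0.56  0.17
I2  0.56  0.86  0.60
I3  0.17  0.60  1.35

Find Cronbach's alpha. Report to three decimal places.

ΣVar(i) = 0.83 + 0.86 + 1.35 = 3.04
Sum of off-diagonal covariances = 1.33
Var(T) = 3.04 + 2 × 1.33 = 5.70
α = (k/(k−1))·(1 − ΣVar(i)/Var(T)) = (3/2)·(1 − 3.04/5.70) = 0.700

Cronbach's alpha = 0.700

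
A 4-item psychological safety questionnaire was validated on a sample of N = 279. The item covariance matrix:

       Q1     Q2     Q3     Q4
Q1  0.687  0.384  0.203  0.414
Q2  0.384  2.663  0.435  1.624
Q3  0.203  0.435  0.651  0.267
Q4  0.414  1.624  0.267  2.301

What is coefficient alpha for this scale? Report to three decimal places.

sum of item variances = 0.687 + 2.663 + 0.651 + 2.301 = 6.302
Σ_{i<j} σ_ij = 3.327
Var(T) = 6.302 + 2 × 3.327 = 12.956
α = (k/(k−1))·(1 − sum of item variances/Var(T)) = (4/3)·(1 − 6.302/12.956) = 0.685

coefficient alpha = 0.685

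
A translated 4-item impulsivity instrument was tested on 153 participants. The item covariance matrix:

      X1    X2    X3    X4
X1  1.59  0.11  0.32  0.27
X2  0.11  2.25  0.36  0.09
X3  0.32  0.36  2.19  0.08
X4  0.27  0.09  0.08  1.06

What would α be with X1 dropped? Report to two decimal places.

Remaining items: X2, X3, X4 (k = 3).
ΣVar(i) = 2.25 + 2.19 + 1.06 = 5.50
σ²_total = 5.50 + 2 × 0.53 = 6.56
α (item deleted) = (3/2)·(1 − 5.50/6.56) = 0.24

α = 0.24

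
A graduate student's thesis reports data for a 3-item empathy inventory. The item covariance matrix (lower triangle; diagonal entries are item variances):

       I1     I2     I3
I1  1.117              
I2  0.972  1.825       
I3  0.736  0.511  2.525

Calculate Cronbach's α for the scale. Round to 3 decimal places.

Cronbach's α = 0.672

sum of item variances = 1.117 + 1.825 + 2.525 = 5.467
Sum of off-diagonal covariances = 2.219
total variance = 5.467 + 2 × 2.219 = 9.905
α = (k/(k−1))·(1 − sum of item variances/total variance) = (3/2)·(1 − 5.467/9.905) = 0.672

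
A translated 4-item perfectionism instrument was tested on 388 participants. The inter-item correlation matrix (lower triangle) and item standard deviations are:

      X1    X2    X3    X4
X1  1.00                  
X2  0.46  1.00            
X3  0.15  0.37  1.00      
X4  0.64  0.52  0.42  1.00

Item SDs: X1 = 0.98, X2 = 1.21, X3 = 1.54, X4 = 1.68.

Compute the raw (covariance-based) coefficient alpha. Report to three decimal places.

Σσ²ᵢ = 0.98² + 1.21² + 1.54² + 1.68² = 7.6185
Covariances σ_ij = r_ij · s_i · s_j:
  σ(X1,X2) = 0.46 × 0.98 × 1.21 = 0.5455
  σ(X1,X3) = 0.15 × 0.98 × 1.54 = 0.2264
  σ(X1,X4) = 0.64 × 0.98 × 1.68 = 1.0537
  σ(X2,X3) = 0.37 × 1.21 × 1.54 = 0.6895
  σ(X2,X4) = 0.52 × 1.21 × 1.68 = 1.0571
  σ(X3,X4) = 0.42 × 1.54 × 1.68 = 1.0866
σ²_T = Σσ²ᵢ + 2·Σσ_ij = 7.6185 + 2 × 4.6588 = 16.9361
α = (4/3)·(1 − 7.6185/16.9361) = 0.734

α = 0.734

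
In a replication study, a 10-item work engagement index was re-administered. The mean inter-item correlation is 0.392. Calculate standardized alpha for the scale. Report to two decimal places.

Standardized α = k·r̄ / (1 + (k−1)·r̄) = 10 × 0.392 / (1 + 9 × 0.392)
  = 3.9200 / 4.5280 = 0.87

standardized alpha = 0.87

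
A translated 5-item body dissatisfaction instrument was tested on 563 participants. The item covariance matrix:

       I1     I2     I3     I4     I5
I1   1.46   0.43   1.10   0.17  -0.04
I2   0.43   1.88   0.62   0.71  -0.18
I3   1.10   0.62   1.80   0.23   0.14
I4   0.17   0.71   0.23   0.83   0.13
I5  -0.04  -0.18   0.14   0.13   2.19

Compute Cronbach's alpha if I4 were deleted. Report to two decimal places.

Cronbach's alpha = 0.48

Remaining items: I1, I2, I3, I5 (k = 4).
Σσᵢ² = 1.46 + 1.88 + 1.80 + 2.19 = 7.33
Var(T) = 7.33 + 2 × 2.07 = 11.47
α (item deleted) = (4/3)·(1 − 7.33/11.47) = 0.48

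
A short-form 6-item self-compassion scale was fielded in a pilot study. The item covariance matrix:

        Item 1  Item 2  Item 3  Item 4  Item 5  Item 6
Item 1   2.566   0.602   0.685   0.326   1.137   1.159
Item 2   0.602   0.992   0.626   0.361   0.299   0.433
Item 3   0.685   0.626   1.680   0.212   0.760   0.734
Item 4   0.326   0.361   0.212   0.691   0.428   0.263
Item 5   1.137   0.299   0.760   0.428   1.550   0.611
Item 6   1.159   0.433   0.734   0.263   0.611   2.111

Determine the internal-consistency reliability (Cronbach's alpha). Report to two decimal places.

α = 0.77

ΣVar(i) = 2.566 + 0.992 + 1.680 + 0.691 + 1.550 + 2.111 = 9.590
Sum of the distinct covariances = 8.636
σ²_T = 9.590 + 2 × 8.636 = 26.862
α = (k/(k−1))·(1 − ΣVar(i)/σ²_T) = (6/5)·(1 − 9.590/26.862) = 0.77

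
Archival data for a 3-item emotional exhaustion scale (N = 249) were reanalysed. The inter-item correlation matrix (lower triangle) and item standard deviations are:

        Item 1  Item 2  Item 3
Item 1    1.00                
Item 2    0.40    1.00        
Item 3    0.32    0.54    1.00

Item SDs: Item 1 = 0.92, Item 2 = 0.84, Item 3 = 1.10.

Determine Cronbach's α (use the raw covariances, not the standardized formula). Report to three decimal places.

Σσ²ᵢ = 0.92² + 0.84² + 1.10² = 2.7620
Covariances σ_ij = r_ij · s_i · s_j:
  σ(Item 1,Item 2) = 0.40 × 0.92 × 0.84 = 0.3091
  σ(Item 1,Item 3) = 0.32 × 0.92 × 1.10 = 0.3238
  σ(Item 2,Item 3) = 0.54 × 0.84 × 1.10 = 0.4990
σ²_T = Σσ²ᵢ + 2·Σσ_ij = 2.7620 + 2 × 1.1319 = 5.0258
α = (3/2)·(1 − 2.7620/5.0258) = 0.676

α = 0.676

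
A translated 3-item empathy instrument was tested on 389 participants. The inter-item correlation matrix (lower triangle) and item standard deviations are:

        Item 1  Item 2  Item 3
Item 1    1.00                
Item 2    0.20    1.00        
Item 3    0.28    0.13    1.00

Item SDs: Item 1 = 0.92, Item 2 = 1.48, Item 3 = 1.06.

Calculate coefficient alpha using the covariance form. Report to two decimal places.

coefficient alpha = 0.40

Σσ²ᵢ = 0.92² + 1.48² + 1.06² = 4.1604
Covariances σ_ij = r_ij · s_i · s_j:
  σ(Item 1,Item 2) = 0.20 × 0.92 × 1.48 = 0.2723
  σ(Item 1,Item 3) = 0.28 × 0.92 × 1.06 = 0.2731
  σ(Item 2,Item 3) = 0.13 × 1.48 × 1.06 = 0.2039
σ²_T = Σσ²ᵢ + 2·Σσ_ij = 4.1604 + 2 × 0.7493 = 5.6590
α = (3/2)·(1 − 4.1604/5.6590) = 0.40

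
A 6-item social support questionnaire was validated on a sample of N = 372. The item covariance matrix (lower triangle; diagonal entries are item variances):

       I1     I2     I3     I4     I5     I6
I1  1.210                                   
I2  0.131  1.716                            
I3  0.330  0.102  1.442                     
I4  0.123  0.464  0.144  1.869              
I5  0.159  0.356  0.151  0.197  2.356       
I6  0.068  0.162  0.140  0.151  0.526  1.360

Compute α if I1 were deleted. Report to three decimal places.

α = 0.442

Remaining items: I2, I3, I4, I5, I6 (k = 5).
Σσ²ᵢ = 1.716 + 1.442 + 1.869 + 2.356 + 1.360 = 8.743
σ²_T = 8.743 + 2 × 2.393 = 13.529
α (item deleted) = (5/4)·(1 − 8.743/13.529) = 0.442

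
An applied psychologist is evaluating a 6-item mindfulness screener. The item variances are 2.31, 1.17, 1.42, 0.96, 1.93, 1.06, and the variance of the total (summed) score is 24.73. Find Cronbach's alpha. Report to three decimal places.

Cronbach's alpha = 0.771

Σσ²ᵢ = 2.31 + 1.17 + 1.42 + 0.96 + 1.93 + 1.06 = 8.85
α = (k/(k−1))·(1 − Σσ²ᵢ/Var(T)) = (6/5)·(1 − 8.85/24.73) = 0.771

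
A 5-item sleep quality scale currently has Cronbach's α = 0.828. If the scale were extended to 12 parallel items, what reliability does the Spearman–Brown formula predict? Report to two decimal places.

predicted reliability = 0.92

Length factor m = 12/5 = 2.4000
α' = m·α / (1 + (m−1)·α)
   = 12/5 × 0.828 / (1 + (12/5 − 1) × 0.828)
   = 1.9872 / 2.1592 = 0.92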